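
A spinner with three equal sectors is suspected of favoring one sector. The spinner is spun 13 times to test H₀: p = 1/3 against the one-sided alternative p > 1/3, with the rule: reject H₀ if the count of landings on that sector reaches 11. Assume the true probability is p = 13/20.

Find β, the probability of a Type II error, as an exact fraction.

A Type II error is failing to reject when Ha holds: with p = 13/20, β = P(K ≤ 10).
Adding the binomial probabilities P(K=0)+…+P(K=10) at p = 13/20 gives 36323681060626281/40960000000000000.

36323681060626281/40960000000000000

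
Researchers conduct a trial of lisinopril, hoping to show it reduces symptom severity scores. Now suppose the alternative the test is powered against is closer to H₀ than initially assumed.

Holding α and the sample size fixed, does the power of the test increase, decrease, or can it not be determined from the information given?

It decreases.

A smaller departure from H₀ means the test statistic under Ha is distributed closer to where it would be under H₀; rejection becomes less likely.
Since power = 1 − β and β increases, power decreases.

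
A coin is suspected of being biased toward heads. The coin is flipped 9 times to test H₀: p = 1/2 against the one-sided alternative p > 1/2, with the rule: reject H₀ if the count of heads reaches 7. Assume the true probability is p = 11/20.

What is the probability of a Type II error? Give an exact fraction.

Under the alternative p = 11/20, K ~ Binomial(9, 11/20); β is the probability the test does not reject, P(K < 7).
Summing C(9,j)·(11/20)^j·(9/20)^{9-j} for j = 0..6 gives 54431799039/64000000000.

54431799039/64000000000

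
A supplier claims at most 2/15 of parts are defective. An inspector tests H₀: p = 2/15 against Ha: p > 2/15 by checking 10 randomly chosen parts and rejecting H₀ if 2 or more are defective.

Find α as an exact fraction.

The significance level is the probability, assuming p = 2/15, of seeing 2 or more defectives in 10 draws.
Via the complement, α = 1 − Σ_{j=0}^{1} C(10,j)(2/15)^j(13/15)^{10-j} = 75567303772/192216796875.

75567303772/192216796875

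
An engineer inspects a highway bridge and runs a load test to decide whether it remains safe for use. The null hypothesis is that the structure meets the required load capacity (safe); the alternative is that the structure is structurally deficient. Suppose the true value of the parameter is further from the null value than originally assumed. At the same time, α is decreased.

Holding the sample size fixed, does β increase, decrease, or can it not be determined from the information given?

The first change alone would make β decrease; the second alone would make β increase. Which effect dominates depends on the magnitudes, which are not given.

Cannot be determined from the information given.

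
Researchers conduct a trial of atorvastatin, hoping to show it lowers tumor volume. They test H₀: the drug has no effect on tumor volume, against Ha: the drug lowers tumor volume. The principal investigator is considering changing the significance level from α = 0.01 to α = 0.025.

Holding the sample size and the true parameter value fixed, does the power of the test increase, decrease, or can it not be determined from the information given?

Relaxing α lowers the evidence threshold; under Ha, outcomes that previously fell short now trigger rejection.
Since power = 1 − β and β decreases, power increases.

It increases.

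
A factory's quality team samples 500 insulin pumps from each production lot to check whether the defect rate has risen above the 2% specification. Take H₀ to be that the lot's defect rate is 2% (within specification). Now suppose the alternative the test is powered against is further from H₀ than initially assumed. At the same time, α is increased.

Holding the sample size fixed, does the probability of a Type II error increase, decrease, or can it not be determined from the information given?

It decreases.

The further the true parameter sits from the null value, the more of the Ha sampling distribution falls in the rejection region. Relaxing α lowers the evidence threshold; under Ha, outcomes that previously fell short now trigger rejection. Both changes push β in the same direction.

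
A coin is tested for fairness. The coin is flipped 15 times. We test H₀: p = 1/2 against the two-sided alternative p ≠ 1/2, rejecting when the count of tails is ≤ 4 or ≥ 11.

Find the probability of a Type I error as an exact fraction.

1941/16384

The significance level is the null-hypothesis probability of the rejection region {≤4} ∪ {≥11}.
By symmetry, α = 2·P(S ≤ 4) = 2·(1 + 15 + 105 + 455 + 1365)/32768 = 3882/32768 = 1941/16384.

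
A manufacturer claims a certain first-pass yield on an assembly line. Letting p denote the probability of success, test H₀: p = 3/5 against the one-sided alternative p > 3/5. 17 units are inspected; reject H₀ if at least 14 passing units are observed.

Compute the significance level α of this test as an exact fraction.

α = P(reject H₀ | H₀ true) = P(Y ≥ 14 | p = 3/5), with Y ~ Binomial(17, 3/5).
Adding the binomial terms for j = 14 through 17 with p = 3/5 yields 7083577089/152587890625.

7083577089/152587890625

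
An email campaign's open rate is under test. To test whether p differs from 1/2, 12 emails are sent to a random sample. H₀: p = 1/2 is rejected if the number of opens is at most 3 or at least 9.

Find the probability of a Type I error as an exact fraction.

299/2048

Under H₀, X ~ Binomial(12, 1/2); α is the probability of landing in either tail, P(X ≤ 3) + P(X ≥ 9).
By symmetry, α = 2·P(X ≤ 3) = 2·(1 + 12 + 66 + 220)/4096 = 598/4096 = 299/2048.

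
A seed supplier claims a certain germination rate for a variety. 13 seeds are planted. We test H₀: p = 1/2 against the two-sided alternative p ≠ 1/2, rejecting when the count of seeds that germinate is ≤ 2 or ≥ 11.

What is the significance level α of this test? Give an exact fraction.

23/1024

α = P(K ≤ 2 or K ≥ 11 | p = 1/2), K ~ Binomial(13, 1/2).
By symmetry, α = 2·P(K ≤ 2) = 2·(1 + 13 + 78)/8192 = 184/8192 = 23/1024.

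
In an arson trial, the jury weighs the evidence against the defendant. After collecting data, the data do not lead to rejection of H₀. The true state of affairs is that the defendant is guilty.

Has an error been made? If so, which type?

Type II error

The conventional null hypothesis here is that the defendant is innocent.
H₀ was not rejected, but H₀ is actually false.
Failing to reject a false null hypothesis is a Type II error (false negative).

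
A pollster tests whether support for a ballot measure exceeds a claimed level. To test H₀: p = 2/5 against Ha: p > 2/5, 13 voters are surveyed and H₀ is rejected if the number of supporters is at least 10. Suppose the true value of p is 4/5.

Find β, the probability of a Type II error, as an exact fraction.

β = P(fail to reject H₀ | Ha true) = P(X ≤ 9 | p = 4/5), X ~ Binomial(13, 4/5).
Equivalently, β = 1 − P(X ≥ 10) = 61688401/244140625.

61688401/244140625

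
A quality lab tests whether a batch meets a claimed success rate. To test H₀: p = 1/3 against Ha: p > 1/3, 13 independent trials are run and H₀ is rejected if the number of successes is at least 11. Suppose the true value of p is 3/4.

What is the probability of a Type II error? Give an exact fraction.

22394171/33554432

Under the alternative p = 3/4, Y ~ Binomial(13, 3/4); β is the probability the test does not reject, P(Y < 11).
Summing C(13,j)·(3/4)^j·(1/4)^{13-j} for j = 0..10 gives 22394171/33554432.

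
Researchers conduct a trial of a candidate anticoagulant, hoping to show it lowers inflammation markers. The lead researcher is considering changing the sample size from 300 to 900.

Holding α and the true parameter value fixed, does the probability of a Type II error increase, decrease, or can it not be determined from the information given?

A larger sample reduces the standard error, pulling the sampling distribution under Ha further from the non-rejection region.

It decreases.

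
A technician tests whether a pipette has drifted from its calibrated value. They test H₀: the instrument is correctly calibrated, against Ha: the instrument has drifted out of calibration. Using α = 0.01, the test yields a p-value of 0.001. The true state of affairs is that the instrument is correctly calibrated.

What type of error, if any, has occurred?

Type I error

Since p = 0.001 < α = 0.01, H₀ is rejected.
H₀ is true (actually the instrument is correctly calibrated).
Rejecting a true H₀ is a Type I error.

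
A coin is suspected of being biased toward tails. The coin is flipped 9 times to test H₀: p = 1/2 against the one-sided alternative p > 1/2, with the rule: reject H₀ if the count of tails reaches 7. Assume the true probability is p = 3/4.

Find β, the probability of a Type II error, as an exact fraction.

13085/32768

A Type II error is failing to reject when Ha holds: with p = 3/4, β = P(S ≤ 6).
Adding the binomial probabilities P(S=0)+…+P(S=6) at p = 3/4 gives 13085/32768.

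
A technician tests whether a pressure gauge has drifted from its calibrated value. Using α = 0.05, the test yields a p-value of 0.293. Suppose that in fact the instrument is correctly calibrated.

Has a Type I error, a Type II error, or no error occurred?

No error — this is a correct decision.

The conventional null hypothesis is that the instrument is correctly calibrated.
Since p = 0.293 ≥ α = 0.05, H₀ is not rejected.
H₀ is true (actually the instrument is correctly calibrated).
The decision matches the true state — no error.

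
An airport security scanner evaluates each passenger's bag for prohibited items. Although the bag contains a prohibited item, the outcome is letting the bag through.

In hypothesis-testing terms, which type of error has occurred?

The null hypothesis here is that the bag contains no prohibited items.
'Letting the bag through' corresponds to failing to reject H₀.
H₀ was not rejected but H₀ is false — a Type II error (false negative).

Type II error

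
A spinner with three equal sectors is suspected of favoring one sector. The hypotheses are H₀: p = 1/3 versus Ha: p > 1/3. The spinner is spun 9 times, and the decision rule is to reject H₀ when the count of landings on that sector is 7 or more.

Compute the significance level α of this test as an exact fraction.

The Type I error probability is α = P(K ≥ 7) computed under H₀, where K ~ Binomial(9, 1/3).
Summing C(9,j)(1/3)^j(2/3)^{9−j} for j = 7,…,9 gives 163/19683.

163/19683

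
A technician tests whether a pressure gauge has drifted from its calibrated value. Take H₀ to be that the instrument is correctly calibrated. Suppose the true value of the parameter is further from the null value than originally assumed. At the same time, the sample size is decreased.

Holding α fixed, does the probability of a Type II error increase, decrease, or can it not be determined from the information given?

The first change alone would make β decrease; the second alone would make β increase. Which effect dominates depends on the magnitudes, which are not given.

Cannot be determined from the information given.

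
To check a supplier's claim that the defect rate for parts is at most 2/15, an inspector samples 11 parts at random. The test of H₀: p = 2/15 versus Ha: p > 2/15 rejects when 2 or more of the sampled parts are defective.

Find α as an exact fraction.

764941728932/1729951171875

α = P(reject H₀ | H₀ true) = P(S ≥ 2 | p = 2/15), S ~ Binomial(11, 2/15).
α = 1 − P(S ≤ 1) = 1 − 965009442943/1729951171875 = 764941728932/1729951171875.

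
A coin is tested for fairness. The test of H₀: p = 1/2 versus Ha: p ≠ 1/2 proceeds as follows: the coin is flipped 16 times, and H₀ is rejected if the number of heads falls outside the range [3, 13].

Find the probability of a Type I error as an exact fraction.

137/32768

The significance level is the null-hypothesis probability of the rejection region {≤2} ∪ {≥14}.
By symmetry, α = 2·P(Y ≤ 2) = 2·(1 + 16 + 120)/65536 = 274/65536 = 137/32768.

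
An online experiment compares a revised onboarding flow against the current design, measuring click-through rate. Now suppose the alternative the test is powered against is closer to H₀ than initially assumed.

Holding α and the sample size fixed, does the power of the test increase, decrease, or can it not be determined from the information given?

A smaller departure from H₀ means the test statistic under Ha is distributed closer to where it would be under H₀; rejection becomes less likely.
Since power = 1 − β and β increases, power decreases.

It decreases.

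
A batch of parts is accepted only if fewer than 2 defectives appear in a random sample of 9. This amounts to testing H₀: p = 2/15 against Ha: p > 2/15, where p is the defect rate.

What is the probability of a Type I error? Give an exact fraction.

13155707024/38443359375

α = P(reject H₀ | H₀ true) = P(Y ≥ 2 | p = 2/15), Y ~ Binomial(9, 2/15).
α = 1 − P(Y ≤ 1) = 1 − 25287652351/38443359375 = 13155707024/38443359375.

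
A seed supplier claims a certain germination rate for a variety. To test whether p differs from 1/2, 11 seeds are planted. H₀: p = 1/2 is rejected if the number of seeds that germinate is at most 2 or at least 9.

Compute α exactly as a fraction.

Under H₀, K ~ Binomial(11, 1/2); α is the probability of landing in either tail, P(K ≤ 2) + P(K ≥ 9).
By symmetry, α = 2·P(K ≤ 2) = 2·(1 + 11 + 55)/2048 = 134/2048 = 67/1024.

67/1024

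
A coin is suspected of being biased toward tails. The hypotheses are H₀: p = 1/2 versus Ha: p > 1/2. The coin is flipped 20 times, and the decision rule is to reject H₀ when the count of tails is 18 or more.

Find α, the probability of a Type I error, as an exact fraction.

211/1048576

α = P(reject H₀ | H₀ true) = P(Y ≥ 18 | p = 1/2), with Y ~ Binomial(20, 1/2).
P(Y ≥ 18) = [C(20,18) + C(20,19) + C(20,20)] / 2^20 = (190 + 20 + 1) / 1048576 = 211/1048576.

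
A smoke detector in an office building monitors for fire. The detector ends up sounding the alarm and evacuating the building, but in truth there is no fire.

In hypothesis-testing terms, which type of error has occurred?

Type I error

The null hypothesis here is that there is no fire.
'Sounding the alarm and evacuating the building' corresponds to rejecting H₀.
H₀ was rejected but H₀ is true — a Type I error (false positive).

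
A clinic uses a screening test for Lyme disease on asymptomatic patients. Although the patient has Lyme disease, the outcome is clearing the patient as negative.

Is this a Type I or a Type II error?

The null hypothesis here is that the patient does not have Lyme disease.
'Clearing the patient as negative' corresponds to failing to reject H₀.
H₀ was not rejected but H₀ is false — a Type II error (false negative).

Type II error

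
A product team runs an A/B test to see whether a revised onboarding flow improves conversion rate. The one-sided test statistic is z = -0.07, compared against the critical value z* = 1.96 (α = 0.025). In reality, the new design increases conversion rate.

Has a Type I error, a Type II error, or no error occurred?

Type II error

The conventional null hypothesis is that the new design has no effect on conversion rate.
Since z = -0.07 ≤ z* = 1.96, H₀ is not rejected.
H₀ is false (actually the new design increases conversion rate).
Failing to reject a false H₀ is a Type II error.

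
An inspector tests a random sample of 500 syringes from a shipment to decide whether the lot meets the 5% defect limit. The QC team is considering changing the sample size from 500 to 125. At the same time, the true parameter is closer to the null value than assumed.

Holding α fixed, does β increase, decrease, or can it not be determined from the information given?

It increases.

A smaller sample increases the standard error, so the sampling distributions under H₀ and Ha overlap more. A smaller true effect puts the Ha sampling distribution closer to H₀, so more of it falls in the non-rejection region. Both changes push β in the same direction.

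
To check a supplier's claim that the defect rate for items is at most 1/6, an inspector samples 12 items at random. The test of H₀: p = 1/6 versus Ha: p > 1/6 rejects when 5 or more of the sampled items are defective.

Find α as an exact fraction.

Under H₀, K ~ Binomial(12, 1/6); the Type I error rate is P(K ≥ 5).
Computing the lower-tail complement: 1 − 349609375/362797056 = 13187681/362797056.

13187681/362797056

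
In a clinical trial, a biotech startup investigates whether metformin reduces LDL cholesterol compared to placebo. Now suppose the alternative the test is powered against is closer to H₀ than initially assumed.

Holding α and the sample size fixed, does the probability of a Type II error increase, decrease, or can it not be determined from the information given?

When the true parameter is near the null value, the test has a harder time distinguishing Ha from H₀.

It increases.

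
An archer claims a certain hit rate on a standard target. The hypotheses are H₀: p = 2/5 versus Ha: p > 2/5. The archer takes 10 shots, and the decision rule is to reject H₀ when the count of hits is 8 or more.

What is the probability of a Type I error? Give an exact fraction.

Under H₀, K ~ Binomial(10, 2/5), and α = P(K ≥ 8).
Adding the binomial terms for j = 8 through 10 with p = 2/5 yields 120064/9765625.

120064/9765625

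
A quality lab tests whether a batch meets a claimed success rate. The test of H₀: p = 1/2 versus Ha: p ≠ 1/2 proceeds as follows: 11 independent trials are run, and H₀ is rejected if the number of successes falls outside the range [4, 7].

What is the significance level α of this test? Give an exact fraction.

29/128

The significance level is the null-hypothesis probability of the rejection region {≤3} ∪ {≥8}.
The two tails are symmetric, so α = 2·(1 + 11 + 55 + 165)/2^11 = 464/2048 = 29/128.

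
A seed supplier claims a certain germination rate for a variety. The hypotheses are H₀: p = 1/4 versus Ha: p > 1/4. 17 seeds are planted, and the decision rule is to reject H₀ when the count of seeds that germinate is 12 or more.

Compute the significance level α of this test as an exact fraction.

429025/4294967296

Under H₀, S ~ Binomial(17, 1/4), and α = P(S ≥ 12).
Adding the binomial terms for j = 12 through 17 with p = 1/4 yields 429025/4294967296.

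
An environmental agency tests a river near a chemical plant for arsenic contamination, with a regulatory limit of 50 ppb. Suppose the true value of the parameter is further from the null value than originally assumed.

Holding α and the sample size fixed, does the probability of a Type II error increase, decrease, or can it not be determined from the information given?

It decreases.

A bigger departure from H₀ is easier for the test to detect, so it fails to reject less often.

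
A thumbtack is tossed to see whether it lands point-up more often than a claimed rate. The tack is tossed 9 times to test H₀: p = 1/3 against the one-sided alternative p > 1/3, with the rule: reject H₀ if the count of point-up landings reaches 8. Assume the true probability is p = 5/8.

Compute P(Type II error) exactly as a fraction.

β = P(fail to reject H₀ | Ha true) = P(Y ≤ 7 | p = 5/8), Y ~ Binomial(9, 5/8).
Adding the binomial probabilities P(Y=0)+…+P(Y=7) at p = 5/8 gives 3803679/4194304.

3803679/4194304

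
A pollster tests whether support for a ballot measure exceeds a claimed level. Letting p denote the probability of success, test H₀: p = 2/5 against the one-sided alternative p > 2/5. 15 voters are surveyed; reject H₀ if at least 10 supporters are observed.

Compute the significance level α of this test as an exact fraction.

The Type I error probability is α = P(X ≥ 10) computed under H₀, where X ~ Binomial(15, 2/5).
Adding the binomial terms for j = 10 through 15 with p = 2/5 yields 1032510464/30517578125.

1032510464/30517578125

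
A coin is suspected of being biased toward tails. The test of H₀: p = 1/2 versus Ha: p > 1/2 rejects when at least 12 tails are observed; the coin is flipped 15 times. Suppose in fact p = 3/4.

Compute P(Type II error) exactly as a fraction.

β = P(fail to reject H₀ | Ha true) = P(S ≤ 11 | p = 3/4), S ~ Binomial(15, 3/4).
Adding the binomial probabilities P(S=0)+…+P(S=11) at p = 3/4 gives 144609703/268435456.

144609703/268435456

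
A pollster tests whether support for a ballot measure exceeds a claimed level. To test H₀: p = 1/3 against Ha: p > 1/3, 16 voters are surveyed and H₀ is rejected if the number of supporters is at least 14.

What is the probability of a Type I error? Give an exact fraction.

α = P(reject H₀ | H₀ true) = P(Y ≥ 14 | p = 1/3), with Y ~ Binomial(16, 1/3).
Adding the binomial terms for j = 14 through 16 with p = 1/3 yields 19/1594323.

19/1594323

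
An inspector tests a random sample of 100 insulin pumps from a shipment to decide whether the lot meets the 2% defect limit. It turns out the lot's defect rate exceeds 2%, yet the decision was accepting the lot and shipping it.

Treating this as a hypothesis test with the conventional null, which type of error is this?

The null hypothesis here is that the lot's defect rate is 2% (within specification).
'Accepting the lot and shipping it' corresponds to failing to reject H₀.
H₀ was not rejected but H₀ is false — a Type II error (false negative).

Type II error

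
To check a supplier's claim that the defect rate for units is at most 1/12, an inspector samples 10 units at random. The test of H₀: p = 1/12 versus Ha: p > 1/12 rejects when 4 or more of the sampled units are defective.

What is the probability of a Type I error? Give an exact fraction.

34654379/5159780352

α = P(reject H₀ | H₀ true) = P(S ≥ 4 | p = 1/12), S ~ Binomial(10, 1/12).
α = 1 − P(S ≤ 3) = 1 − 5125125973/5159780352 = 34654379/5159780352.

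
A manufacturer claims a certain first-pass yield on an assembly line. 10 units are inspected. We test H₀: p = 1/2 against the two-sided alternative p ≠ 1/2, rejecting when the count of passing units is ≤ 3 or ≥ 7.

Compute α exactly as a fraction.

11/32

The significance level is the null-hypothesis probability of the rejection region {≤3} ∪ {≥7}.
Each tail has probability (1 + 10 + 45 + 120)/1024; doubling gives α = 352/1024 = 11/32.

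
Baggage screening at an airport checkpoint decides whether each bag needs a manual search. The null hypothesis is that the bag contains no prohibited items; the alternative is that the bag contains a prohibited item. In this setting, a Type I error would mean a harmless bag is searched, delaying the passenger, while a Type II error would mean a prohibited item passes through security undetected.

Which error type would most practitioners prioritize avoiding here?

Type II error

The Type II consequence (a prohibited item passes through security undetected) is more severe than the Type I consequence (a harmless bag is searched, delaying the passenger).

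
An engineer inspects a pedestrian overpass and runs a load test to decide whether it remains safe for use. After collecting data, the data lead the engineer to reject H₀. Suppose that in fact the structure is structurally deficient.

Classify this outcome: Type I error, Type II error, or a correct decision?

The conventional null hypothesis here is that the structure meets the required load capacity (safe).
The test rejected a false H₀ — the decision matches the true state.

Neither — the decision is correct.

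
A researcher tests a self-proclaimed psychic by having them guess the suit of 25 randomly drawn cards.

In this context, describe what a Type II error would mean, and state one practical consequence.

A Type II error would mean concluding that the subject is guessing at random (p = 1/4) (or at least failing to establish that the subject performs better than chance) when in fact the subject performs better than chance. Consequence: genuine ability (if it existed) would go unrecognized.

With the conventional null hypothesis that the subject is guessing at random (p = 1/4):
A Type II error is failing to reject H₀ when H₀ is false.
Here that means concluding there is no evidence of ability when actually the subject performs better than chance.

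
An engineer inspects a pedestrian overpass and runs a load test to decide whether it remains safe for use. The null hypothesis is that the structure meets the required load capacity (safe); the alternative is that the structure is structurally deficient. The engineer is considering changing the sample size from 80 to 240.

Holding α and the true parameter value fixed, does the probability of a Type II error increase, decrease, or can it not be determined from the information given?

It decreases.

Increasing n separates the H₀ and Ha sampling distributions, so under Ha fewer outcomes land in the acceptance region.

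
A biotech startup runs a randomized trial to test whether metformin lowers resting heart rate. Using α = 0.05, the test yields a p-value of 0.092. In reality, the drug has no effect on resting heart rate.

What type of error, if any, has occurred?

No error — this is a correct decision.

The conventional null hypothesis is that the drug has no effect on resting heart rate.
Since p = 0.092 ≥ α = 0.05, H₀ is not rejected.
H₀ is true (actually the drug has no effect on resting heart rate).
The decision matches the true state — no error.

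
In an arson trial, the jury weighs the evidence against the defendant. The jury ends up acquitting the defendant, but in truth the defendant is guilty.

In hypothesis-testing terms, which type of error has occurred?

Type II error

The null hypothesis here is that the defendant is innocent.
'Acquitting the defendant' corresponds to failing to reject H₀.
H₀ was not rejected but H₀ is false — a Type II error (false negative).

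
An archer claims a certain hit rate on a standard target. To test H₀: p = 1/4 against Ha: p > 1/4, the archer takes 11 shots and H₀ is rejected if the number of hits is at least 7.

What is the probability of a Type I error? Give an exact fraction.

α = P(reject H₀ | H₀ true) = P(K ≥ 7 | p = 1/4), with K ~ Binomial(11, 1/4).
Summing C(11,j)(1/4)^j(3/4)^{11−j} for j = 7,…,11 gives 15857/2097152.

15857/2097152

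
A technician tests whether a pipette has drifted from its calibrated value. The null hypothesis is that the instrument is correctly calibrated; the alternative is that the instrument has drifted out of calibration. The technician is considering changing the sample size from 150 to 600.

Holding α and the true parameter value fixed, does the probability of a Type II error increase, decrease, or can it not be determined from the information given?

It decreases.

More data shrinks sampling variability; the test statistic under Ha concentrates further from the null value, making rejection more likely.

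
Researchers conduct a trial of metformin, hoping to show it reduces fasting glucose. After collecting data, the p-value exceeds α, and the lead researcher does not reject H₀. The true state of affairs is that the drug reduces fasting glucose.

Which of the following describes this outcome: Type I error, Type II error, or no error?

The conventional null hypothesis here is that the drug has no effect on fasting glucose.
H₀ was not rejected, but H₀ is actually false.
Failing to reject a false null hypothesis is a Type II error (false negative).

Type II error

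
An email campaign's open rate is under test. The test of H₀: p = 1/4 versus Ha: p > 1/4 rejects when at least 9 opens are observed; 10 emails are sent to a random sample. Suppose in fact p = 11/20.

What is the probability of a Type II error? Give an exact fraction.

10001847283209/10240000000000

A Type II error is failing to reject when Ha holds: with p = 11/20, β = P(Y ≤ 8).
Summing C(10,j)·(11/20)^j·(9/20)^{10-j} for j = 0..8 gives 10001847283209/10240000000000.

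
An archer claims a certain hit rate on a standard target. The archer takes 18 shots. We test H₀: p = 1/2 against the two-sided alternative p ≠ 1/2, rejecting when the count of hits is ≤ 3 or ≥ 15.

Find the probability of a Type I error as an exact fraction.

Under H₀, Y ~ Binomial(18, 1/2); α is the probability of landing in either tail, P(Y ≤ 3) + P(Y ≥ 15).
By symmetry, α = 2·P(Y ≤ 3) = 2·(1 + 18 + 153 + 816)/262144 = 1976/262144 = 247/32768.

247/32768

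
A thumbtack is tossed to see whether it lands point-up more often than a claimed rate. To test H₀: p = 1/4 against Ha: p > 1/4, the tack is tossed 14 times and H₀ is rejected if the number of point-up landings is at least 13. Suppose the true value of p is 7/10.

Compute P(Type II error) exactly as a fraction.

β = P(fail to reject H₀ | Ha true) = P(K ≤ 12 | p = 7/10), K ~ Binomial(14, 7/10).
Adding the binomial probabilities P(K=0)+…+P(K=12) at p = 7/10 gives 95252438490057/100000000000000.

95252438490057/100000000000000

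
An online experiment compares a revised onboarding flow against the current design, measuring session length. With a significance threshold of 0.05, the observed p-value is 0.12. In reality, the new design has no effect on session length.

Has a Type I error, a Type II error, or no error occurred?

The conventional null hypothesis is that the new design has no effect on session length.
Since p = 0.12 ≥ α = 0.05, H₀ is not rejected.
H₀ is true (actually the new design has no effect on session length).
The decision matches the true state — no error.

Neither — the decision is correct.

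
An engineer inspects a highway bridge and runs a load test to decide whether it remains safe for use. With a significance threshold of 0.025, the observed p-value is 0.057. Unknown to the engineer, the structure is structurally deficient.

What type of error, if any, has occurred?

Type II error

The conventional null hypothesis is that the structure meets the required load capacity (safe).
Since p = 0.057 ≥ α = 0.025, H₀ is not rejected.
H₀ is false (actually the structure is structurally deficient).
Failing to reject a false H₀ is a Type II error.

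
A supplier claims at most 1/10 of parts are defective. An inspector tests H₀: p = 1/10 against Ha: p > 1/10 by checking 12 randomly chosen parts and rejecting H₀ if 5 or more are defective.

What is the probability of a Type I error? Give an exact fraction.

432934327/100000000000

α = P(reject H₀ | H₀ true) = P(K ≥ 5 | p = 1/10), K ~ Binomial(12, 1/10).
Via the complement, α = 1 − Σ_{j=0}^{4} C(12,j)(1/10)^j(9/10)^{12-j} = 432934327/100000000000.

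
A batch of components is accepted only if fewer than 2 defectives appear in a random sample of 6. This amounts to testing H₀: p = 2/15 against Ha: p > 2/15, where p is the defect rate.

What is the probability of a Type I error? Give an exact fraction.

84332/455625

The significance level is the probability, assuming p = 2/15, of seeing 2 or more defectives in 6 draws.
Via the complement, α = 1 − Σ_{j=0}^{1} C(6,j)(2/15)^j(13/15)^{6-j} = 84332/455625.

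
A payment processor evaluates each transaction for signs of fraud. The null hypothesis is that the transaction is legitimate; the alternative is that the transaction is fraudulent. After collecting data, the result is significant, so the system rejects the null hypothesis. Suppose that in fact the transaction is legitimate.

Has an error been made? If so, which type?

H₀ was rejected, but H₀ is actually true.
Rejecting a true null hypothesis is a Type I error (false positive).

Type I error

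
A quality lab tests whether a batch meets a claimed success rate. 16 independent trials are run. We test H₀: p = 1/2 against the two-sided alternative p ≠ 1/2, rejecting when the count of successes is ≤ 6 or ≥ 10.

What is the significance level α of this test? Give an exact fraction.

The significance level is the null-hypothesis probability of the rejection region {≤6} ∪ {≥10}.
Each tail has probability (1 + 16 + 120 + 560 + 1820 + 4368 + 8008)/65536; doubling gives α = 29786/65536 = 14893/32768.

14893/32768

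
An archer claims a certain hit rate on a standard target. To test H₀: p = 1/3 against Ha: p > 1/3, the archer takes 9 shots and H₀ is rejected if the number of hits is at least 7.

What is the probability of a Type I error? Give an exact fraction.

163/19683

Under H₀, Y ~ Binomial(9, 1/3), and α = P(Y ≥ 7).
Adding the binomial terms for j = 7 through 9 with p = 1/3 yields 163/19683.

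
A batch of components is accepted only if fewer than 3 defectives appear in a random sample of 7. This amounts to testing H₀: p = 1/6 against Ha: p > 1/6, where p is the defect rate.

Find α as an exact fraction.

331/3456

α = P(reject H₀ | H₀ true) = P(S ≥ 3 | p = 1/6), S ~ Binomial(7, 1/6).
α = 1 − P(S ≤ 2) = 1 − 3125/3456 = 331/3456.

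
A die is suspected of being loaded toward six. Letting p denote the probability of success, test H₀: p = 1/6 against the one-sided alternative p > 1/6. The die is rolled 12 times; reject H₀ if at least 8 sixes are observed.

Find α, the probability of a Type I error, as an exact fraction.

56431/362797056

The Type I error probability is α = P(X ≥ 8) computed under H₀, where X ~ Binomial(12, 1/6).
Summing C(12,j)(1/6)^j(5/6)^{12−j} for j = 8,…,12 gives 56431/362797056.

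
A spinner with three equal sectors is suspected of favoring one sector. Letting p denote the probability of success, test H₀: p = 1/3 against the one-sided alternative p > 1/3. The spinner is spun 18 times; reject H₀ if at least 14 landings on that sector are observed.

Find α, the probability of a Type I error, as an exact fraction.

56137/387420489

The Type I error probability is α = P(S ≥ 14) computed under H₀, where S ~ Binomial(18, 1/3).
P(S ≥ 14) = Σ_{j=14}^{18} C(18,j)·(1/3)^j·(2/3)^{18-j} = 56137/387420489.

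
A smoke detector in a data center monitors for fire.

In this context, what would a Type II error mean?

With the conventional null hypothesis that there is no fire:
A Type II error is failing to reject H₀ when H₀ is false.
Here that means remaining silent when actually there is a fire.

A Type II error would mean concluding that there is no fire (or at least failing to establish that there is a fire) when in fact there is a fire.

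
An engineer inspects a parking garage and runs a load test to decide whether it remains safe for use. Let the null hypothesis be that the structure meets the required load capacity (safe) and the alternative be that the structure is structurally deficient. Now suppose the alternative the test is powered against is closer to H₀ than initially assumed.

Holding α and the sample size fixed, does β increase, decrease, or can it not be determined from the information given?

When the true parameter is near the null value, the test has a harder time distinguishing Ha from H₀.

It increases.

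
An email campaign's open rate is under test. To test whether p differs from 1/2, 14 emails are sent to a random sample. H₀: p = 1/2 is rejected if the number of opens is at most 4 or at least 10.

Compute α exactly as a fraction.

1471/8192

α = P(K ≤ 4 or K ≥ 10 | p = 1/2), K ~ Binomial(14, 1/2).
Each tail has probability (1 + 14 + 91 + 364 + 1001)/16384; doubling gives α = 2942/16384 = 1471/8192.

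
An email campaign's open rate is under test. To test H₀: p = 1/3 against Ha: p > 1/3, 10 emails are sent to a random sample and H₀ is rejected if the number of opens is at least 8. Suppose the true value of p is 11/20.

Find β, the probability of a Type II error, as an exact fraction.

2305127290491/2560000000000

β = P(fail to reject H₀ | Ha true) = P(Y ≤ 7 | p = 11/20), Y ~ Binomial(10, 11/20).
Equivalently, β = 1 − P(Y ≥ 8) = 2305127290491/2560000000000.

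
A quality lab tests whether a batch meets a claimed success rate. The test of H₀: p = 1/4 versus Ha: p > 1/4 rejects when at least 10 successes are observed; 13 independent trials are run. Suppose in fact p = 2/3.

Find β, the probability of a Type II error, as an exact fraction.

β = P(fail to reject H₀ | Ha true) = P(X ≤ 9 | p = 2/3), X ~ Binomial(13, 2/3).
Equivalently, β = 1 − P(X ≥ 10) = 1080275/1594323.

1080275/1594323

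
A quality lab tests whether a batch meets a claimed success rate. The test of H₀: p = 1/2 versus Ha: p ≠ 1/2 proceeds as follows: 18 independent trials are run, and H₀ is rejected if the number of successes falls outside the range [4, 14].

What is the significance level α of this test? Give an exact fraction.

247/32768

Under H₀, Y ~ Binomial(18, 1/2); α is the probability of landing in either tail, P(Y ≤ 3) + P(Y ≥ 15).
By symmetry, α = 2·P(Y ≤ 3) = 2·(1 + 18 + 153 + 816)/262144 = 1976/262144 = 247/32768.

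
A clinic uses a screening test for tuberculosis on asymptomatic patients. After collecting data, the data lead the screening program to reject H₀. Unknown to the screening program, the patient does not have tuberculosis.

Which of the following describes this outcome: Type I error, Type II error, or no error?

The conventional null hypothesis here is that the patient does not have tuberculosis.
H₀ was rejected, but H₀ is actually true.
Rejecting a true null hypothesis is a Type I error (false positive).

Type I error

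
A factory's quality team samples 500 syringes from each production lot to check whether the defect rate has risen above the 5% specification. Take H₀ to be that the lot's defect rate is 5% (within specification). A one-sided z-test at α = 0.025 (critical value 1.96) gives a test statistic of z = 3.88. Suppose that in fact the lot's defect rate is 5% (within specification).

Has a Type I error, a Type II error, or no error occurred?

Since z = 3.88 > z* = 1.96, H₀ is rejected.
H₀ is true (actually the lot's defect rate is 5% (within specification)).
Rejecting a true H₀ is a Type I error.

Type I error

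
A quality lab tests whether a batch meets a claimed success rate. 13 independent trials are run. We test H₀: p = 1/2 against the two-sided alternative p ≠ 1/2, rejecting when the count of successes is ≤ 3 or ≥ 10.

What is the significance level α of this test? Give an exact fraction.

α = P(Y ≤ 3 or Y ≥ 10 | p = 1/2), Y ~ Binomial(13, 1/2).
Each tail has probability (1 + 13 + 78 + 286)/8192; doubling gives α = 756/8192 = 189/2048.

189/2048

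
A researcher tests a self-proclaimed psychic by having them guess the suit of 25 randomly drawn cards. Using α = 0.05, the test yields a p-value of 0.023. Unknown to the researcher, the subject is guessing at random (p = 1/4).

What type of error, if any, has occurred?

The conventional null hypothesis is that the subject is guessing at random (p = 1/4).
Since p = 0.023 < α = 0.05, H₀ is rejected.
H₀ is true (actually the subject is guessing at random (p = 1/4)).
Rejecting a true H₀ is a Type I error.

Type I error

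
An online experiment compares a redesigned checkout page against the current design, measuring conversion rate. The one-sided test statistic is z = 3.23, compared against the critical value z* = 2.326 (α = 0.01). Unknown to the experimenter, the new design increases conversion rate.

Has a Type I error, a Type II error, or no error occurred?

The conventional null hypothesis is that the new design has no effect on conversion rate.
Since z = 3.23 > z* = 2.326, H₀ is rejected.
H₀ is false (actually the new design increases conversion rate).
The decision matches the true state — no error.

Neither — the decision is correct.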